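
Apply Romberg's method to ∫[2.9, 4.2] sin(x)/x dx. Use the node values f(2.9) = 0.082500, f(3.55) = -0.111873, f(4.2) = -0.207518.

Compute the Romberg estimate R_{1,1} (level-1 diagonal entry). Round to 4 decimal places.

-0.1240

R_{0,0} (trapezoid, 1 panel, h=1.3000): -0.081262
R_{1,0} (trapezoid, 2 panels, h=0.6500): -0.113348
R_{1,1} = -0.113348 + (-0.113348 − (-0.081262))/3 = -0.124043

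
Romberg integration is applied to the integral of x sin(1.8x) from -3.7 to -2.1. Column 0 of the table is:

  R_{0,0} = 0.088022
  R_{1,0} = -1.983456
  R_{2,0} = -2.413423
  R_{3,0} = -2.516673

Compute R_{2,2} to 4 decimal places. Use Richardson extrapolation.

R_{1,1} = -1.983456 + (-1.983456 − 0.088022)/3 = -2.673949
R_{2,1} = (4·(-2.413423) − (-1.983456)) / 3 = -2.556745
R_{2,2} = (16·(-2.556745) − (-2.673949)) / 15 = -2.548931

-2.5489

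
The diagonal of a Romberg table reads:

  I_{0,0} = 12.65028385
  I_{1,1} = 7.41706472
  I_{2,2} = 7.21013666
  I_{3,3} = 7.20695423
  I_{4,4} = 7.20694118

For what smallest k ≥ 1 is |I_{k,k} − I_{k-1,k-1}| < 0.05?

|I_{1,1} − I_{0,0}| = 5.23321913 ≥ 0.05
|I_{2,2} − I_{1,1}| = 0.20692806 ≥ 0.05
|I_{3,3} − I_{2,2}| = 0.00318243 < 0.05

k = 3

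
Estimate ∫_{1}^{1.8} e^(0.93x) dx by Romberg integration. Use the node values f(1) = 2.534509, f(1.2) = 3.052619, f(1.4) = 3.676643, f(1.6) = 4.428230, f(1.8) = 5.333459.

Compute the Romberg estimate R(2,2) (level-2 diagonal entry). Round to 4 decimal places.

R(0,0) (trapezoid, 1 panel, h=0.8000): 3.147187
R(1,0) (trapezoid, 2 panels, h=0.4000): 3.044251
R(2,0) (trapezoid, 4 panels, h=0.2000): 3.018295
R(1,1) = 3.044251 + (3.044251 − 3.147187)/3 = 3.009939
R(2,1) = 3.018295 + (3.018295 − 3.044251)/3 = 3.009643
R(2,2) = 3.009643 + (3.009643 − 3.009939)/15 = 3.009623

3.0096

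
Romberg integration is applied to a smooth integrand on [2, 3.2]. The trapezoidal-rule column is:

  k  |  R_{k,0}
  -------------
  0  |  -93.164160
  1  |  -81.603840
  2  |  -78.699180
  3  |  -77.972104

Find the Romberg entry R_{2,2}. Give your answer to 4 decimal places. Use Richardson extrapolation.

R_{1,1} = -81.603840 + (-81.603840 − (-93.164160))/3 = -77.750400
R_{2,1} = -78.699180 + (-78.699180 − (-81.603840))/3 = -77.730960
R_{2,2} = -77.730960 + (-77.730960 − (-77.750400))/15 = -77.729664
(Column j=1 coincides with Simpson's rule on the same nodes.)

-77.7297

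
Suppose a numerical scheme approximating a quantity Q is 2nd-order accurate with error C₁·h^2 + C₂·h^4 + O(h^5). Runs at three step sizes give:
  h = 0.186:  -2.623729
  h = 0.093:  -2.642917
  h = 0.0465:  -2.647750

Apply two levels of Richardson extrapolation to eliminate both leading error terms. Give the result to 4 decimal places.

First eliminate the h^2 term (factor 2^2 = 4):
  B₁ = (4·(-2.642917) − (-2.623729))/3 = -2.649313
  B₂ = (4·(-2.647750) − (-2.642917))/3 = -2.649361
Then eliminate the h^4 term (factor 2^4 = 16):
  (16·(-2.649361) − (-2.649313))/15 = -2.649364

-2.6494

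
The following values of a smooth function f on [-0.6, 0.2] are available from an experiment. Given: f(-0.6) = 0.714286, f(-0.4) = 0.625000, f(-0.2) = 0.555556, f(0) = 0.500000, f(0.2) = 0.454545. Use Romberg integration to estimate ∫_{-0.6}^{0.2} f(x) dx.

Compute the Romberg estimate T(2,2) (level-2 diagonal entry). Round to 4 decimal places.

T(0,0) (trapezoid, 1 panel, h=0.8000): 0.467532
T(1,0) (trapezoid, 2 panels, h=0.4000): 0.455989
T(2,0) (trapezoid, 4 panels, h=0.2000): 0.452994
T(1,1) = 0.455989 + (0.455989 − 0.467532)/3 = 0.452141
T(2,1) = 0.452994 + (0.452994 − 0.455989)/3 = 0.451996
T(2,2) = 0.451996 + (0.451996 − 0.452141)/15 = 0.451986

0.4520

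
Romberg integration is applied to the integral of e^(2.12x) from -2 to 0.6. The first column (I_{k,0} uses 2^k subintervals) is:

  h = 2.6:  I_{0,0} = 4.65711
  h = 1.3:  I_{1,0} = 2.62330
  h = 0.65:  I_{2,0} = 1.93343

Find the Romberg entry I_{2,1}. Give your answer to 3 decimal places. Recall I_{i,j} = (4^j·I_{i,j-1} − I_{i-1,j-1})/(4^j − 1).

1.703

Richardson extrapolation on the trapezoidal column (denominator 4−1=3):
I_{2,1} = 1.93343 + (1.93343 − 2.62330)/3 = 1.70347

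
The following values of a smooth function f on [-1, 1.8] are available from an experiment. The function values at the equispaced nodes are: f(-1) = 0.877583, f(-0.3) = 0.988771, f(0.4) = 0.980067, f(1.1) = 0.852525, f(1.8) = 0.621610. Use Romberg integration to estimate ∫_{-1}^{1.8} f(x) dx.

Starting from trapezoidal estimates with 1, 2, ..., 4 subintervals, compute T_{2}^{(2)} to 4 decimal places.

2.5255

T_{0}^{(0)} (trapezoid, 1 panel, h=2.8000): 2.098870
T_{1}^{(0)} (trapezoid, 2 panels, h=1.4000): 2.421529
T_{2}^{(0)} (trapezoid, 4 panels, h=0.7000): 2.499672
T_{1}^{(1)} = 2.421529 + (2.421529 − 2.098870)/3 = 2.529082
T_{2}^{(1)} = 2.499672 + (2.499672 − 2.421529)/3 = 2.525720
T_{2}^{(2)} = 2.525720 + (2.525720 − 2.529082)/15 = 2.525496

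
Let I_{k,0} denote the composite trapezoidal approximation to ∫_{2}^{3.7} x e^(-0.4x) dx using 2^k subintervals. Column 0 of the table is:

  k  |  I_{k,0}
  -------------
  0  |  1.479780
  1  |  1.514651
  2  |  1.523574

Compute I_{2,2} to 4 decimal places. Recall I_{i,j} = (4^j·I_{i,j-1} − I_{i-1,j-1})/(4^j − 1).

1.5266

Richardson extrapolation on the trapezoidal column (denominator 4−1=3):
I_{1,1} = (4·1.514651 − 1.479780) / 3 = 1.526275
I_{2,1} = (4·1.523574 − 1.514651) / 3 = 1.526548
I_{2,2} = 1.526548 + (1.526548 − 1.526275)/15 = 1.526566
(Column j=1 coincides with Simpson's rule on the same nodes.)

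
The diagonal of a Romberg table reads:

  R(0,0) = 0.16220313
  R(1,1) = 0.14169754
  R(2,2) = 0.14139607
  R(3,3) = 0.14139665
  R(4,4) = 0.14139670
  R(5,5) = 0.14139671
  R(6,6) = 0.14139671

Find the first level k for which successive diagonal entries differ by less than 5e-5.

|R(1,1) − R(0,0)| = 0.02050559 ≥ 5e-5
|R(2,2) − R(1,1)| = 0.00030147 ≥ 5e-5
|R(3,3) − R(2,2)| = 0.00000058 < 5e-5

k = 3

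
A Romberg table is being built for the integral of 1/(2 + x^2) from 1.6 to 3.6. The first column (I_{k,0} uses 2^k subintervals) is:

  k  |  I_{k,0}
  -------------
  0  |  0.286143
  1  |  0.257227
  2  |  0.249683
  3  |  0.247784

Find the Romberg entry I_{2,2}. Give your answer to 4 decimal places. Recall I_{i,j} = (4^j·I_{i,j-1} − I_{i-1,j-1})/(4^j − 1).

Richardson extrapolation on the trapezoidal column (denominator 4−1=3):
I_{1,1} = 0.257227 + (0.257227 − 0.286143)/3 = 0.247588
I_{2,1} = (4·0.249683 − 0.257227) / 3 = 0.247168
I_{2,2} = 0.247168 + (0.247168 − 0.247588)/15 = 0.247140
(Column j=1 coincides with Simpson's rule on the same nodes.)

0.2471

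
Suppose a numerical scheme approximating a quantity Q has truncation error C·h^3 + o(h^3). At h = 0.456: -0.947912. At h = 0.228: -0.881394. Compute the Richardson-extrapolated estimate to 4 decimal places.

-0.8719

Extrapolated value = (8·A(h/2) − A(h)) / (8 − 1)
= (8·(-0.881394) − (-0.947912)) / 7
= -6.103240 / 7 = -0.871891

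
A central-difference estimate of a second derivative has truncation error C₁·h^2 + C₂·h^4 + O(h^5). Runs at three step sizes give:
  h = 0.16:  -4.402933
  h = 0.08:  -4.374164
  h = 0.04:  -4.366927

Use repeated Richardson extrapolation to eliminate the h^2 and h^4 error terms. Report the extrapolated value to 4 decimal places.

-4.3645

First eliminate the h^2 term (factor 2^2 = 4):
  B₁ = (4·(-4.374164) − (-4.402933))/3 = -4.364574
  B₂ = (4·(-4.366927) − (-4.374164))/3 = -4.364515
Then eliminate the h^4 term (factor 2^4 = 16):
  (16·(-4.364515) − (-4.364574))/15 = -4.364511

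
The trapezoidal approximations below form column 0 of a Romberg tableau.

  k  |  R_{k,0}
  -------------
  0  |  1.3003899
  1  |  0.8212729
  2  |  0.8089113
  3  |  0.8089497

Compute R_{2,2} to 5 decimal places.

R_{1,1} = (4·0.8212729 − 1.3003899) / 3 = 0.6615672
R_{2,1} = 0.8089113 + (0.8089113 − 0.8212729)/3 = 0.8047908
R_{2,2} = (16·0.8047908 − 0.6615672) / 15 = 0.8143390

0.81434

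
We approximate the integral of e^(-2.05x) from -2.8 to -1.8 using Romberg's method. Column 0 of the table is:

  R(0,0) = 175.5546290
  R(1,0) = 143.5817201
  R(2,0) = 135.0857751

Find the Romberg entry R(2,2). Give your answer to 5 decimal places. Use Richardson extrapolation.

R(1,1) = 143.5817201 + (143.5817201 − 175.5546290)/3 = 132.9240838
R(2,1) = 135.0857751 + (135.0857751 − 143.5817201)/3 = 132.2537934
R(2,2) = 132.2537934 + (132.2537934 − 132.9240838)/15 = 132.2091074
(Column j=1 coincides with Simpson's rule on the same nodes.)

132.20911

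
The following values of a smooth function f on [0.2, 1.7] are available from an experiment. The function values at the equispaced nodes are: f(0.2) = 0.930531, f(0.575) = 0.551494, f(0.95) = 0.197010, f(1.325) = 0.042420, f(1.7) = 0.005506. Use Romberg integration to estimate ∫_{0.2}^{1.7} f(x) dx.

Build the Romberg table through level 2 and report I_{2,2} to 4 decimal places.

0.4654

I_{0,0} (trapezoid, 1 panel, h=1.5000): 0.702028
I_{1,0} (trapezoid, 2 panels, h=0.7500): 0.498771
I_{2,0} (trapezoid, 4 panels, h=0.3750): 0.472103
I_{1,1} = 0.498771 + (0.498771 − 0.702028)/3 = 0.431019
I_{2,1} = 0.472103 + (0.472103 − 0.498771)/3 = 0.463214
I_{2,2} = 0.463214 + (0.463214 − 0.431019)/15 = 0.465360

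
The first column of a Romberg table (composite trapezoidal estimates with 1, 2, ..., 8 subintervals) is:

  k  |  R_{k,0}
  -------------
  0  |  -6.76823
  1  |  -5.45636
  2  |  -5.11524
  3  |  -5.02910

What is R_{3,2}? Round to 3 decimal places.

-5.000

R_{2,1} = (4·(-5.11524) − (-5.45636)) / 3 = -5.00153
R_{3,1} = -5.02910 + (-5.02910 − (-5.11524))/3 = -5.00039
R_{3,2} = -5.00039 + (-5.00039 − (-5.00153))/15 = -5.00031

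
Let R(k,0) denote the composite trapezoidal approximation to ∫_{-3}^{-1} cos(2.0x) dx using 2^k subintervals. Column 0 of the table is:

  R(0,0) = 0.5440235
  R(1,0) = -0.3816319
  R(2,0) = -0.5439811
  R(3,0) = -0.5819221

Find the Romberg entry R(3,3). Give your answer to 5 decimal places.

-0.59437

Richardson extrapolation on the trapezoidal column (denominator 4−1=3):
R(1,1) = (4·(-0.3816319) − 0.5440235) / 3 = -0.6901837
R(2,1) = -0.5439811 + (-0.5439811 − (-0.3816319))/3 = -0.5980975
R(3,1) = (4·(-0.5819221) − (-0.5439811)) / 3 = -0.5945691
R(2,2) = (16·(-0.5980975) − (-0.6901837)) / 15 = -0.5919584
R(3,2) = (16·(-0.5945691) − (-0.5980975)) / 15 = -0.5943339
R(3,3) = (64·(-0.5943339) − (-0.5919584)) / 63 = -0.5943716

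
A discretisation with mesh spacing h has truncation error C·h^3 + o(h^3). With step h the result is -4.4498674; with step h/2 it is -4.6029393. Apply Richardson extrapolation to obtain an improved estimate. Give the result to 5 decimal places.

-4.62481

The leading error scales as h^3; refining by a factor of 2 reduces it by 2^3 = 8.
Extrapolated value = (8·A(h/2) − A(h)) / (8 − 1)
= (8·(-4.6029393) − (-4.4498674)) / 7
= -32.3736470 / 7 = -4.6248067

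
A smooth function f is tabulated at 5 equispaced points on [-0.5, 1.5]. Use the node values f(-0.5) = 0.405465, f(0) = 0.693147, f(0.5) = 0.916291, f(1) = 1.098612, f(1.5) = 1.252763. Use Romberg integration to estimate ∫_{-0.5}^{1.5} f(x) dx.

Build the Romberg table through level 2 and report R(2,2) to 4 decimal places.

1.7764

R(0,0) (trapezoid, 1 panel, h=2.0000): 1.658228
R(1,0) (trapezoid, 2 panels, h=1.0000): 1.745405
R(2,0) (trapezoid, 4 panels, h=0.5000): 1.768582
R(1,1) = 1.745405 + (1.745405 − 1.658228)/3 = 1.774464
R(2,1) = 1.768582 + (1.768582 − 1.745405)/3 = 1.776308
R(2,2) = 1.776308 + (1.776308 − 1.774464)/15 = 1.776431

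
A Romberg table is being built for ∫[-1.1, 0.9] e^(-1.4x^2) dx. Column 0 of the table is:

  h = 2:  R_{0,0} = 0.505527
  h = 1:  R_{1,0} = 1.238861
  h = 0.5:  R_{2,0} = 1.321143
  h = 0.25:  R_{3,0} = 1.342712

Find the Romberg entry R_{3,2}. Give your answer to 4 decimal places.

R_{2,1} = (4·1.321143 − 1.238861) / 3 = 1.348570
R_{3,1} = (4·1.342712 − 1.321143) / 3 = 1.349902
R_{3,2} = 1.349902 + (1.349902 − 1.348570)/15 = 1.349991
(Column j=1 coincides with Simpson's rule on the same nodes.)

1.3500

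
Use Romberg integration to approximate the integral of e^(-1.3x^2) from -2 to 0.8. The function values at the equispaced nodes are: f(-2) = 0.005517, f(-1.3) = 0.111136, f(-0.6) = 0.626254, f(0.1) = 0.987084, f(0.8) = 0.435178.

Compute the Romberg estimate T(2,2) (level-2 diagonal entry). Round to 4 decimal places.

T(0,0) (trapezoid, 1 panel, h=2.8000): 0.616973
T(1,0) (trapezoid, 2 panels, h=1.4000): 1.185242
T(2,0) (trapezoid, 4 panels, h=0.7000): 1.361375
T(1,1) = 1.185242 + (1.185242 − 0.616973)/3 = 1.374665
T(2,1) = 1.361375 + (1.361375 − 1.185242)/3 = 1.420086
T(2,2) = 1.420086 + (1.420086 − 1.374665)/15 = 1.423114

1.4231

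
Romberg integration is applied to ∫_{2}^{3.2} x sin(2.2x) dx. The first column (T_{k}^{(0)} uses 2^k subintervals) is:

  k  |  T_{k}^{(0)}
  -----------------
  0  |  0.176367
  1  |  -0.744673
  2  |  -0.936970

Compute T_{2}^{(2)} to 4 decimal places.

Richardson extrapolation on the trapezoidal column (denominator 4−1=3):
T_{1}^{(1)} = (4·(-0.744673) − 0.176367) / 3 = -1.051686
T_{2}^{(1)} = -0.936970 + (-0.936970 − (-0.744673))/3 = -1.001069
T_{2}^{(2)} = -1.001069 + (-1.001069 − (-1.051686))/15 = -0.997695

-0.9977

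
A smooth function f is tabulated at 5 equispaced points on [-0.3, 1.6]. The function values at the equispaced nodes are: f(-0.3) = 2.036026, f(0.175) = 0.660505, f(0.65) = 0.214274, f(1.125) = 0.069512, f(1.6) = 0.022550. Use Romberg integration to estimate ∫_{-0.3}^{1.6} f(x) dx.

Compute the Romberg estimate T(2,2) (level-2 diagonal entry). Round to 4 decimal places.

T(0,0) (trapezoid, 1 panel, h=1.9000): 1.955647
T(1,0) (trapezoid, 2 panels, h=0.9500): 1.181384
T(2,0) (trapezoid, 4 panels, h=0.4750): 0.937450
T(1,1) = 1.181384 + (1.181384 − 1.955647)/3 = 0.923296
T(2,1) = 0.937450 + (0.937450 − 1.181384)/3 = 0.856139
T(2,2) = 0.856139 + (0.856139 − 0.923296)/15 = 0.851662

0.8517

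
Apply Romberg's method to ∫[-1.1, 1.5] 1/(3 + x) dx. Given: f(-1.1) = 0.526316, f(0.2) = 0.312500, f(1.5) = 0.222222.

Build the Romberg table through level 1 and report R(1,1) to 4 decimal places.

0.8660

R(0,0) (trapezoid, 1 panel, h=2.6000): 0.973099
R(1,0) (trapezoid, 2 panels, h=1.3000): 0.892800
R(1,1) = 0.892800 + (0.892800 − 0.973099)/3 = 0.866034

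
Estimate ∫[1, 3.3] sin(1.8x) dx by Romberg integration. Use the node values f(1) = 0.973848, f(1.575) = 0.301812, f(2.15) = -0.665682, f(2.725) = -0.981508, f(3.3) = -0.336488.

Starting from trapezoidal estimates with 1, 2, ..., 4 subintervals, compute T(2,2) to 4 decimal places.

T(0,0) (trapezoid, 1 panel, h=2.3000): 0.732964
T(1,0) (trapezoid, 2 panels, h=1.1500): -0.399052
T(2,0) (trapezoid, 4 panels, h=0.5750): -0.590351
T(1,1) = -0.399052 + (-0.399052 − 0.732964)/3 = -0.776391
T(2,1) = -0.590351 + (-0.590351 − (-0.399052))/3 = -0.654117
T(2,2) = -0.654117 + (-0.654117 − (-0.776391))/15 = -0.645965

-0.6460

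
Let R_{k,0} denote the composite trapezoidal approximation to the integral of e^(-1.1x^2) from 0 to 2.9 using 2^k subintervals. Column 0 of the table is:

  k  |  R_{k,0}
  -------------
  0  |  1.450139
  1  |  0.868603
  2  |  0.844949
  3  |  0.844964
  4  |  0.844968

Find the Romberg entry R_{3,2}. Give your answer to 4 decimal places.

R_{2,1} = (4·0.844949 − 0.868603) / 3 = 0.837064
R_{3,1} = (4·0.844964 − 0.844949) / 3 = 0.844969
R_{3,2} = (16·0.844969 − 0.837064) / 15 = 0.845496

0.8455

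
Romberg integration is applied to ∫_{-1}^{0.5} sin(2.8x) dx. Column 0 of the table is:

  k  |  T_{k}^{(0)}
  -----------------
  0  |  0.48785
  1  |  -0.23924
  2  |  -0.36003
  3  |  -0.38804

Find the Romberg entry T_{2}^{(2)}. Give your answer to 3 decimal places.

T_{1}^{(1)} = (4·(-0.23924) − 0.48785) / 3 = -0.48160
T_{2}^{(1)} = -0.36003 + (-0.36003 − (-0.23924))/3 = -0.40029
T_{2}^{(2)} = (16·(-0.40029) − (-0.48160)) / 15 = -0.39487

-0.395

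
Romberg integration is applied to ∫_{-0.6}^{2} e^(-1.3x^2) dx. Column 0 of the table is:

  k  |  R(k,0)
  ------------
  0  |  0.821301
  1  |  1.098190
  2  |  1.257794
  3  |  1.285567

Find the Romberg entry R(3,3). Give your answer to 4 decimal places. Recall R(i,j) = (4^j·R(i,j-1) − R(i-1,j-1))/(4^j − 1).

Richardson extrapolation on the trapezoidal column (denominator 4−1=3):
R(1,1) = 1.098190 + (1.098190 − 0.821301)/3 = 1.190486
R(2,1) = 1.257794 + (1.257794 − 1.098190)/3 = 1.310995
R(3,1) = (4·1.285567 − 1.257794) / 3 = 1.294825
R(2,2) = (16·1.310995 − 1.190486) / 15 = 1.319029
R(3,2) = 1.294825 + (1.294825 − 1.310995)/15 = 1.293747
R(3,3) = (64·1.293747 − 1.319029) / 63 = 1.293346

1.2933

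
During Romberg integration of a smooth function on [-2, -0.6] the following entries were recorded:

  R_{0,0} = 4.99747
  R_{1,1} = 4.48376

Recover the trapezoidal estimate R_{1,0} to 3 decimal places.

4.612

From R_{1,1} = (4·R_{1,0} − R_{0,0})/3, solve for R_{1,0}:
4·R_{1,0} = 3·4.48376 + 4.99747 = 18.44875
R_{1,0} = 4.61219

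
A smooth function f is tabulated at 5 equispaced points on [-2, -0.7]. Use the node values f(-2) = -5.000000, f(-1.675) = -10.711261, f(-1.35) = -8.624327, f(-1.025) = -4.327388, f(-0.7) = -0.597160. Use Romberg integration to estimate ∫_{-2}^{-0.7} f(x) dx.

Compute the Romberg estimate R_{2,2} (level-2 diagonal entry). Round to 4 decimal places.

-9.0120

R_{0,0} (trapezoid, 1 panel, h=1.3000): -3.638154
R_{1,0} (trapezoid, 2 panels, h=0.6500): -7.424890
R_{2,0} (trapezoid, 4 panels, h=0.3250): -8.600006
R_{1,1} = -7.424890 + (-7.424890 − (-3.638154))/3 = -8.687135
R_{2,1} = -8.600006 + (-8.600006 − (-7.424890))/3 = -8.991711
R_{2,2} = -8.991711 + (-8.991711 − (-8.687135))/15 = -9.012016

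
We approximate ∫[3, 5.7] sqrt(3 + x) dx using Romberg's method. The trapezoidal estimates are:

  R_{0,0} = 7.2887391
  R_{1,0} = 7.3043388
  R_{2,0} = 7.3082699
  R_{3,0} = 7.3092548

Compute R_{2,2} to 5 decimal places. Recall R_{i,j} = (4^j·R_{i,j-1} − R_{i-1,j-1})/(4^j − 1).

Richardson extrapolation on the trapezoidal column (denominator 4−1=3):
R_{1,1} = 7.3043388 + (7.3043388 − 7.2887391)/3 = 7.3095387
R_{2,1} = (4·7.3082699 − 7.3043388) / 3 = 7.3095803
R_{2,2} = (16·7.3095803 − 7.3095387) / 15 = 7.3095831

7.30958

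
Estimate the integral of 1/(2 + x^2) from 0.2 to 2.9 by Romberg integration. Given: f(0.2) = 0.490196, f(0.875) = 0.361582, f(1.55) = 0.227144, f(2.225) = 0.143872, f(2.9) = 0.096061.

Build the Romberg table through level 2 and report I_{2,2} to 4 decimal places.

I_{0,0} (trapezoid, 1 panel, h=2.7000): 0.791447
I_{1,0} (trapezoid, 2 panels, h=1.3500): 0.702368
I_{2,0} (trapezoid, 4 panels, h=0.6750): 0.692365
I_{1,1} = 0.702368 + (0.702368 − 0.791447)/3 = 0.672675
I_{2,1} = 0.692365 + (0.692365 − 0.702368)/3 = 0.689031
I_{2,2} = 0.689031 + (0.689031 − 0.672675)/15 = 0.690121

0.6901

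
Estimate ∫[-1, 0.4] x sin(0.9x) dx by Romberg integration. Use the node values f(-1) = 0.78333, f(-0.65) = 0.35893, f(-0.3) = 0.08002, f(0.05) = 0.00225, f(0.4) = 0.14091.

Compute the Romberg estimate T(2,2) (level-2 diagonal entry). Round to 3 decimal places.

T(0,0) (trapezoid, 1 panel, h=1.4000): 0.64697
T(1,0) (trapezoid, 2 panels, h=0.7000): 0.37950
T(2,0) (trapezoid, 4 panels, h=0.3500): 0.31616
T(1,1) = 0.37950 + (0.37950 − 0.64697)/3 = 0.29034
T(2,1) = 0.31616 + (0.31616 − 0.37950)/3 = 0.29505
T(2,2) = 0.29505 + (0.29505 − 0.29034)/15 = 0.29536

0.295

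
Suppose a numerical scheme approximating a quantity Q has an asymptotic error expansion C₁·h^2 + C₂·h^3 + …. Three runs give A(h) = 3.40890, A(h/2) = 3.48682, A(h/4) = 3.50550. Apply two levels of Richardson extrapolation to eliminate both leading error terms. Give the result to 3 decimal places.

3.512

First eliminate the h^2 term (factor 2^2 = 4):
  B₁ = (4·3.48682 − 3.40890)/3 = 3.51279
  B₂ = (4·3.50550 − 3.48682)/3 = 3.51173
Then eliminate the h^3 term (factor 2^3 = 8):
  (8·3.51173 − 3.51279)/7 = 3.51158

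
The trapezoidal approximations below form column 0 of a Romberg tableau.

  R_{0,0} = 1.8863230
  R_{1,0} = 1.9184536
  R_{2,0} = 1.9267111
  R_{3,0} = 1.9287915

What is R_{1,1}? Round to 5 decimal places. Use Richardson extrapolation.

R_{1,1} = 1.9184536 + (1.9184536 − 1.8863230)/3 = 1.9291638
(Column j=1 coincides with Simpson's rule on the same nodes.)

1.92916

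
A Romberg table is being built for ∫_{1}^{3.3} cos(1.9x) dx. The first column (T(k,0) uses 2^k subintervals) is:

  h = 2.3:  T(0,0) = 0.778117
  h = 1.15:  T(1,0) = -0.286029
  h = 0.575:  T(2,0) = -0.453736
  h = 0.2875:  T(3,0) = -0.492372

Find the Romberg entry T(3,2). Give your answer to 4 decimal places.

T(2,1) = (4·(-0.453736) − (-0.286029)) / 3 = -0.509638
T(3,1) = -0.492372 + (-0.492372 − (-0.453736))/3 = -0.505251
T(3,2) = (16·(-0.505251) − (-0.509638)) / 15 = -0.504959
(Column j=1 coincides with Simpson's rule on the same nodes.)

-0.5050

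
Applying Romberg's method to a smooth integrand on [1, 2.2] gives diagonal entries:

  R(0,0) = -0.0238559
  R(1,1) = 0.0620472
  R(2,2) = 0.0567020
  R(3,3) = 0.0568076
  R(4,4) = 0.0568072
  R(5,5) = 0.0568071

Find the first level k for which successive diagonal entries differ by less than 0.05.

|R(1,1) − R(0,0)| = 0.0859031 ≥ 0.05
|R(2,2) − R(1,1)| = 0.0053452 < 0.05

k = 2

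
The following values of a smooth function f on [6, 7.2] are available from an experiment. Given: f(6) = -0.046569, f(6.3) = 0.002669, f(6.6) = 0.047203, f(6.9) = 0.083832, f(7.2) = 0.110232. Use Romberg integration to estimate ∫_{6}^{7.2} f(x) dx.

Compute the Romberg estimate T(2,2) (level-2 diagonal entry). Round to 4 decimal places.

0.0504

T(0,0) (trapezoid, 1 panel, h=1.2000): 0.038198
T(1,0) (trapezoid, 2 panels, h=0.6000): 0.047421
T(2,0) (trapezoid, 4 panels, h=0.3000): 0.049661
T(1,1) = 0.047421 + (0.047421 − 0.038198)/3 = 0.050495
T(2,1) = 0.049661 + (0.049661 − 0.047421)/3 = 0.050408
T(2,2) = 0.050408 + (0.050408 − 0.050495)/15 = 0.050402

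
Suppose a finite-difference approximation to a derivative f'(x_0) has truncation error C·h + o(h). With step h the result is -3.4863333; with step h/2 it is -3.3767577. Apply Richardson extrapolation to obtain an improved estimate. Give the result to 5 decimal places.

-3.26718

The leading error scales as h; refining by a factor of 2 reduces it by 2^1 = 2.
Extrapolated value = (2·A(h/2) − A(h)) / (2 − 1)
= (2·(-3.3767577) − (-3.4863333)) / 1
= -3.2671821 / 1 = -3.2671821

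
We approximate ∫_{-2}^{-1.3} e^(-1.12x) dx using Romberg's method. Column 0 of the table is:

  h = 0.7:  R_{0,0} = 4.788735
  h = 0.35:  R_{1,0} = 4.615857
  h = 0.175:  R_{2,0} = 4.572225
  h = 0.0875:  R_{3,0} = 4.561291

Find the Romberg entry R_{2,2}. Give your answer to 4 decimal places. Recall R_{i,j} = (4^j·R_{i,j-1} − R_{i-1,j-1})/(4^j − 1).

R_{1,1} = (4·4.615857 − 4.788735) / 3 = 4.558231
R_{2,1} = (4·4.572225 − 4.615857) / 3 = 4.557681
R_{2,2} = 4.557681 + (4.557681 − 4.558231)/15 = 4.557644

4.5576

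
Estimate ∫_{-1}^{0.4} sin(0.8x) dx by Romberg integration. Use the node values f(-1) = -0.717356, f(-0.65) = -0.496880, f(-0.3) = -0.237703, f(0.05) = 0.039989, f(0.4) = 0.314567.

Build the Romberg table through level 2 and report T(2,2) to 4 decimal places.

-0.3157

T(0,0) (trapezoid, 1 panel, h=1.4000): -0.281952
T(1,0) (trapezoid, 2 panels, h=0.7000): -0.307368
T(2,0) (trapezoid, 4 panels, h=0.3500): -0.313596
T(1,1) = -0.307368 + (-0.307368 − (-0.281952))/3 = -0.315840
T(2,1) = -0.313596 + (-0.313596 − (-0.307368))/3 = -0.315672
T(2,2) = -0.315672 + (-0.315672 − (-0.315840))/15 = -0.315661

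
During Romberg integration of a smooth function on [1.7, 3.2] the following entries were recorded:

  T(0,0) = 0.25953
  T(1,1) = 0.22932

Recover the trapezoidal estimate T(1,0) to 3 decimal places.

From T(1,1) = (4·T(1,0) − T(0,0))/3, solve for T(1,0):
4·T(1,0) = 3·0.22932 + 0.25953 = 0.94749
T(1,0) = 0.23687

0.237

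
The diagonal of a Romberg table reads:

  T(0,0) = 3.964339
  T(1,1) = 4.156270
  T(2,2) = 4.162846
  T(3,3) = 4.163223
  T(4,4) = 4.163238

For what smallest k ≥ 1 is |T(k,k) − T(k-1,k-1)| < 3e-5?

|T(1,1) − T(0,0)| = 0.191931 ≥ 3e-5
|T(2,2) − T(1,1)| = 0.006576 ≥ 3e-5
|T(3,3) − T(2,2)| = 0.000377 ≥ 3e-5
|T(4,4) − T(3,3)| = 0.000015 < 3e-5

k = 4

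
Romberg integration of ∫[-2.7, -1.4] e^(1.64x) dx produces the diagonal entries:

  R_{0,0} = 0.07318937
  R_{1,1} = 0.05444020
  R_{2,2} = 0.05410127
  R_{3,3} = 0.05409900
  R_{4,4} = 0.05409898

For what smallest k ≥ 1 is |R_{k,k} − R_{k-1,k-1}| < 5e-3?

k = 2

|R_{1,1} − R_{0,0}| = 0.01874917 ≥ 5e-3
|R_{2,2} − R_{1,1}| = 0.00033893 < 5e-3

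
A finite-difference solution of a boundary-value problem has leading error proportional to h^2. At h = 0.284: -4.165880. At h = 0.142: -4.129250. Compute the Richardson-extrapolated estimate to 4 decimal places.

-4.1170

Extrapolated value = (4·A(h/2) − A(h)) / (4 − 1)
= (4·(-4.129250) − (-4.165880)) / 3
= -12.351120 / 3 = -4.117040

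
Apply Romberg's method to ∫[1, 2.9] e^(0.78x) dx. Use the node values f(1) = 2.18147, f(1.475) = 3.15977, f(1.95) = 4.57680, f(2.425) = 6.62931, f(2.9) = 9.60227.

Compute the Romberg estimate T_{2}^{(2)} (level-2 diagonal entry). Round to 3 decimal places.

9.514

T_{0}^{(0)} (trapezoid, 1 panel, h=1.9000): 11.19455
T_{1}^{(0)} (trapezoid, 2 panels, h=0.9500): 9.94524
T_{2}^{(0)} (trapezoid, 4 panels, h=0.4750): 9.62243
T_{1}^{(1)} = 9.94524 + (9.94524 − 11.19455)/3 = 9.52880
T_{2}^{(1)} = 9.62243 + (9.62243 − 9.94524)/3 = 9.51483
T_{2}^{(2)} = 9.51483 + (9.51483 − 9.52880)/15 = 9.51390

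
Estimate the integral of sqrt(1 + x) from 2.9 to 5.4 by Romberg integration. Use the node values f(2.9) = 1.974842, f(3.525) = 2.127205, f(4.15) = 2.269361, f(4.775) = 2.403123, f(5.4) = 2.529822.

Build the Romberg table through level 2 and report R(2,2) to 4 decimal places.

5.6593

R(0,0) (trapezoid, 1 panel, h=2.5000): 5.630830
R(1,0) (trapezoid, 2 panels, h=1.2500): 5.652116
R(2,0) (trapezoid, 4 panels, h=0.6250): 5.657513
R(1,1) = 5.652116 + (5.652116 − 5.630830)/3 = 5.659211
R(2,1) = 5.657513 + (5.657513 − 5.652116)/3 = 5.659312
R(2,2) = 5.659312 + (5.659312 − 5.659211)/15 = 5.659319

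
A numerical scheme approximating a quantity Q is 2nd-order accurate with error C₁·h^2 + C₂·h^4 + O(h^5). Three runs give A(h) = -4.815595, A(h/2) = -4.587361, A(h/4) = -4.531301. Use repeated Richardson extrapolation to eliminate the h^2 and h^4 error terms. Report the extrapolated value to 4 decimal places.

First eliminate the h^2 term (factor 2^2 = 4):
  B₁ = (4·(-4.587361) − (-4.815595))/3 = -4.511283
  B₂ = (4·(-4.531301) − (-4.587361))/3 = -4.512614
Then eliminate the h^4 term (factor 2^4 = 16):
  (16·(-4.512614) − (-4.511283))/15 = -4.512703

-4.5127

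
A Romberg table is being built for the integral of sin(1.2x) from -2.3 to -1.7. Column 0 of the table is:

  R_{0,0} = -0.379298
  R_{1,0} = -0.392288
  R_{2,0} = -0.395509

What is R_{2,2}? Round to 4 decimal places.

Richardson extrapolation on the trapezoidal column (denominator 4−1=3):
R_{1,1} = -0.392288 + (-0.392288 − (-0.379298))/3 = -0.396618
R_{2,1} = (4·(-0.395509) − (-0.392288)) / 3 = -0.396583
R_{2,2} = (16·(-0.396583) − (-0.396618)) / 15 = -0.396581

-0.3966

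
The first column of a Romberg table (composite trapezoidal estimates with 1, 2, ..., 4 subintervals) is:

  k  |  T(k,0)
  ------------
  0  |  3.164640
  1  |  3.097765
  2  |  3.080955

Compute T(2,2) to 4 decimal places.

3.0753

Richardson extrapolation on the trapezoidal column (denominator 4−1=3):
T(1,1) = 3.097765 + (3.097765 − 3.164640)/3 = 3.075473
T(2,1) = 3.080955 + (3.080955 − 3.097765)/3 = 3.075352
T(2,2) = 3.075352 + (3.075352 − 3.075473)/15 = 3.075344
(Column j=1 coincides with Simpson's rule on the same nodes.)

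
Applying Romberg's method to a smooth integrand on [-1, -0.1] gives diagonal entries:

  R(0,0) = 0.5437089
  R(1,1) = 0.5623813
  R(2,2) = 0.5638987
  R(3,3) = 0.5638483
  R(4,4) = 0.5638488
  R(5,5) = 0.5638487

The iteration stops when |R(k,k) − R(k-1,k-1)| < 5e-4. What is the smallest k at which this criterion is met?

|R(1,1) − R(0,0)| = 0.0186724 ≥ 5e-4
|R(2,2) − R(1,1)| = 0.0015174 ≥ 5e-4
|R(3,3) − R(2,2)| = 0.0000504 < 5e-4

k = 3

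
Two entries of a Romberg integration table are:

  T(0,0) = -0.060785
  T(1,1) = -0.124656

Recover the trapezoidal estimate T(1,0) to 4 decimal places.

From T(1,1) = (4·T(1,0) − T(0,0))/3, solve for T(1,0):
4·T(1,0) = 3·(-0.124656) + (-0.060785) = -0.434753
T(1,0) = -0.108688

-0.1087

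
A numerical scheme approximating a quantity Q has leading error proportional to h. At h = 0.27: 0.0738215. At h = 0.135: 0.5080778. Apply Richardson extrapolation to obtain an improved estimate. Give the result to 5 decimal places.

The leading error scales as h; refining by a factor of 2 reduces it by 2^1 = 2.
Extrapolated value = (2·A(h/2) − A(h)) / (2 − 1)
= (2·0.5080778 − 0.0738215) / 1
= 0.9423341 / 1 = 0.9423341

0.94233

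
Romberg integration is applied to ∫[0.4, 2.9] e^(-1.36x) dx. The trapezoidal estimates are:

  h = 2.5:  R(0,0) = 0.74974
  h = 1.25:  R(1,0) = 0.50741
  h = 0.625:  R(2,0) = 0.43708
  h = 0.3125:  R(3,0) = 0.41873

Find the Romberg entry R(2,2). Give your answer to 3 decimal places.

0.413

Richardson extrapolation on the trapezoidal column (denominator 4−1=3):
R(1,1) = (4·0.50741 − 0.74974) / 3 = 0.42663
R(2,1) = 0.43708 + (0.43708 − 0.50741)/3 = 0.41364
R(2,2) = 0.41364 + (0.41364 − 0.42663)/15 = 0.41277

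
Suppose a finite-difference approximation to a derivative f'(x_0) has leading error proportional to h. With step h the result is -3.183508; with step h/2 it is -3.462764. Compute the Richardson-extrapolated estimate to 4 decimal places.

-3.7420

Extrapolated value = (2·A(h/2) − A(h)) / (2 − 1)
= (2·(-3.462764) − (-3.183508)) / 1
= -3.742020 / 1 = -3.742020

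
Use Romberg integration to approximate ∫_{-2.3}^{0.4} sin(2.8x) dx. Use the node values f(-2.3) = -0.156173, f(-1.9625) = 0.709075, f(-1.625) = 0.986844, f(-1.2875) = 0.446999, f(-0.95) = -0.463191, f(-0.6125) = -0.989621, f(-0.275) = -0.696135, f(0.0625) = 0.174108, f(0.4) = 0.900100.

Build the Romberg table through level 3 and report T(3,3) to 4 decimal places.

T(0,0) (trapezoid, 1 panel, h=2.7000): 1.004301
T(1,0) (trapezoid, 2 panels, h=1.3500): -0.123157
T(2,0) (trapezoid, 4 panels, h=0.6750): 0.134650
T(3,0) (trapezoid, 8 panels, h=0.3375): 0.182264
T(1,1) = -0.123157 + (-0.123157 − 1.004301)/3 = -0.498976
T(2,1) = 0.134650 + (0.134650 − (-0.123157))/3 = 0.220586
T(3,1) = 0.182264 + (0.182264 − 0.134650)/3 = 0.198135
T(2,2) = 0.220586 + (0.220586 − (-0.498976))/15 = 0.268557
T(3,2) = 0.198135 + (0.198135 − 0.220586)/15 = 0.196638
T(3,3) = 0.196638 + (0.196638 − 0.268557)/63 = 0.195496

0.1955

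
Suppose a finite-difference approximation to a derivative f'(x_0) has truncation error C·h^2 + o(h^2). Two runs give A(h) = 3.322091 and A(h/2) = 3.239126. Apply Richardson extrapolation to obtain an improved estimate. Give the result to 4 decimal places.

3.2115

Extrapolated value = (4·A(h/2) − A(h)) / (4 − 1)
= (4·3.239126 − 3.322091) / 3
= 9.634413 / 3 = 3.211471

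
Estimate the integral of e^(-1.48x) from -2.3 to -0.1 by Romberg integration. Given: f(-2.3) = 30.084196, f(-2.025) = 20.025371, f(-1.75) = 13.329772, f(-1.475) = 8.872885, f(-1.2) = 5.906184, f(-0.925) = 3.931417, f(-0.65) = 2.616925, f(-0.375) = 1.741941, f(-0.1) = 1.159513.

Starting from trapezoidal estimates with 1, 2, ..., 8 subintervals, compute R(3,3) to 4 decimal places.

R(0,0) (trapezoid, 1 panel, h=2.2000): 34.368080
R(1,0) (trapezoid, 2 panels, h=1.1000): 23.680842
R(2,0) (trapezoid, 4 panels, h=0.5500): 20.611105
R(3,0) (trapezoid, 8 panels, h=0.2750): 19.812746
R(1,1) = 23.680842 + (23.680842 − 34.368080)/3 = 20.118429
R(2,1) = 20.611105 + (20.611105 − 23.680842)/3 = 19.587859
R(3,1) = 19.812746 + (19.812746 − 20.611105)/3 = 19.546626
R(2,2) = 19.587859 + (19.587859 − 20.118429)/15 = 19.552488
R(3,2) = 19.546626 + (19.546626 − 19.587859)/15 = 19.543877
R(3,3) = 19.543877 + (19.543877 − 19.552488)/63 = 19.543740

19.5437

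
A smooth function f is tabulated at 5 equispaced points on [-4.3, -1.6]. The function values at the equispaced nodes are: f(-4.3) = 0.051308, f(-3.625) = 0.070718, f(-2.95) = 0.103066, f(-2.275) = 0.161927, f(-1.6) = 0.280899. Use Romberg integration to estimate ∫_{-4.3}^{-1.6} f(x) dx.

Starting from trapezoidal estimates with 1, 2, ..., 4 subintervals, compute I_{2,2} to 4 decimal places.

I_{0,0} (trapezoid, 1 panel, h=2.7000): 0.448479
I_{1,0} (trapezoid, 2 panels, h=1.3500): 0.363379
I_{2,0} (trapezoid, 4 panels, h=0.6750): 0.338725
I_{1,1} = 0.363379 + (0.363379 − 0.448479)/3 = 0.335012
I_{2,1} = 0.338725 + (0.338725 − 0.363379)/3 = 0.330507
I_{2,2} = 0.330507 + (0.330507 − 0.335012)/15 = 0.330207

0.3302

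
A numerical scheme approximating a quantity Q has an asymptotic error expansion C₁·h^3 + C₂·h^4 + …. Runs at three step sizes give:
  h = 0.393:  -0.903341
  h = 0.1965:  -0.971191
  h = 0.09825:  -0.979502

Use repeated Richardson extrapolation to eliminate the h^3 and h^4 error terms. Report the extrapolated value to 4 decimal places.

First eliminate the h^3 term (factor 2^3 = 8):
  B₁ = (8·(-0.971191) − (-0.903341))/7 = -0.980884
  B₂ = (8·(-0.979502) − (-0.971191))/7 = -0.980689
Then eliminate the h^4 term (factor 2^4 = 16):
  (16·(-0.980689) − (-0.980884))/15 = -0.980676

-0.9807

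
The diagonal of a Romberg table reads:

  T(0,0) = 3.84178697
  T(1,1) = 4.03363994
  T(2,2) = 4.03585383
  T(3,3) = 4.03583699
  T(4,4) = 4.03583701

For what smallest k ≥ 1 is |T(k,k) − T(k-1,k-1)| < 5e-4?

k = 3

|T(1,1) − T(0,0)| = 0.19185297 ≥ 5e-4
|T(2,2) − T(1,1)| = 0.00221389 ≥ 5e-4
|T(3,3) − T(2,2)| = 0.00001684 < 5e-4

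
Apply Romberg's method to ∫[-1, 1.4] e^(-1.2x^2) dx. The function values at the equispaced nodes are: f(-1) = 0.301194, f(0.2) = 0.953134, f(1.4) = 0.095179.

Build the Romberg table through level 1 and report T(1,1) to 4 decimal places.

T(0,0) (trapezoid, 1 panel, h=2.4000): 0.475648
T(1,0) (trapezoid, 2 panels, h=1.2000): 1.381585
T(1,1) = 1.381585 + (1.381585 − 0.475648)/3 = 1.683564

1.6836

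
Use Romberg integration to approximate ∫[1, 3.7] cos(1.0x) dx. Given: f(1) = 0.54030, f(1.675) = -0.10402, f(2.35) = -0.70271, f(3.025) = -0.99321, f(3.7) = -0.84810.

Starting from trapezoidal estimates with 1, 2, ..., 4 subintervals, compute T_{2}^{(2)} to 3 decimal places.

T_{0}^{(0)} (trapezoid, 1 panel, h=2.7000): -0.41553
T_{1}^{(0)} (trapezoid, 2 panels, h=1.3500): -1.15642
T_{2}^{(0)} (trapezoid, 4 panels, h=0.6750): -1.31884
T_{1}^{(1)} = -1.15642 + (-1.15642 − (-0.41553))/3 = -1.40338
T_{2}^{(1)} = -1.31884 + (-1.31884 − (-1.15642))/3 = -1.37298
T_{2}^{(2)} = -1.37298 + (-1.37298 − (-1.40338))/15 = -1.37095

-1.371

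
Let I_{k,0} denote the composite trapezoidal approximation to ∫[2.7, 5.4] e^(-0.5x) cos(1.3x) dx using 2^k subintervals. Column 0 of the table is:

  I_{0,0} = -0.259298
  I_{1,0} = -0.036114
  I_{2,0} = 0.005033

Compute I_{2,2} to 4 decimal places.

0.0174

I_{1,1} = -0.036114 + (-0.036114 − (-0.259298))/3 = 0.038281
I_{2,1} = (4·0.005033 − (-0.036114)) / 3 = 0.018749
I_{2,2} = (16·0.018749 − 0.038281) / 15 = 0.017447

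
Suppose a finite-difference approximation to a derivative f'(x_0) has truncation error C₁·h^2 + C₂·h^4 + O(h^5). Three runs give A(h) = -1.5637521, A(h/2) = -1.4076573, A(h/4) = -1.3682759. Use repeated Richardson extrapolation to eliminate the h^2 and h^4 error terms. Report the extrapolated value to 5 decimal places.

First eliminate the h^2 term (factor 2^2 = 4):
  B₁ = (4·(-1.4076573) − (-1.5637521))/3 = -1.3556257
  B₂ = (4·(-1.3682759) − (-1.4076573))/3 = -1.3551488
Then eliminate the h^4 term (factor 2^4 = 16):
  (16·(-1.3551488) − (-1.3556257))/15 = -1.3551170

-1.35512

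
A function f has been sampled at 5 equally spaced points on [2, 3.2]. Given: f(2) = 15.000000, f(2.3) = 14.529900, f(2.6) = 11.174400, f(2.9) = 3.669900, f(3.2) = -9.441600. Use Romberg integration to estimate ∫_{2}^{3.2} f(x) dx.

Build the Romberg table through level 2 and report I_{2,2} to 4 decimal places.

I_{0,0} (trapezoid, 1 panel, h=1.2000): 3.335040
I_{1,0} (trapezoid, 2 panels, h=0.6000): 8.372160
I_{2,0} (trapezoid, 4 panels, h=0.3000): 9.646020
I_{1,1} = 8.372160 + (8.372160 − 3.335040)/3 = 10.051200
I_{2,1} = 9.646020 + (9.646020 − 8.372160)/3 = 10.070640
I_{2,2} = 10.070640 + (10.070640 − 10.051200)/15 = 10.071936

10.0719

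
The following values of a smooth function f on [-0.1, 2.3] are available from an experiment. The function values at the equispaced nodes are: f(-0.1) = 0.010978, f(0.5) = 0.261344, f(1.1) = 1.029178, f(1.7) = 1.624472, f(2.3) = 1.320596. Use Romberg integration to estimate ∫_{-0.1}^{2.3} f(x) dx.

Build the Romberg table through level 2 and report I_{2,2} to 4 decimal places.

2.1871

I_{0,0} (trapezoid, 1 panel, h=2.4000): 1.597889
I_{1,0} (trapezoid, 2 panels, h=1.2000): 2.033958
I_{2,0} (trapezoid, 4 panels, h=0.6000): 2.148469
I_{1,1} = 2.033958 + (2.033958 − 1.597889)/3 = 2.179314
I_{2,1} = 2.148469 + (2.148469 − 2.033958)/3 = 2.186639
I_{2,2} = 2.186639 + (2.186639 − 2.179314)/15 = 2.187127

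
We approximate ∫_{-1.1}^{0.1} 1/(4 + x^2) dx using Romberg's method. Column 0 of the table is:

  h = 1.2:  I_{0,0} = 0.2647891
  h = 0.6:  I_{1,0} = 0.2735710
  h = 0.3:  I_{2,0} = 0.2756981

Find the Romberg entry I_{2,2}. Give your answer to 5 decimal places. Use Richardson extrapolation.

0.27640

I_{1,1} = 0.2735710 + (0.2735710 − 0.2647891)/3 = 0.2764983
I_{2,1} = (4·0.2756981 − 0.2735710) / 3 = 0.2764071
I_{2,2} = (16·0.2764071 − 0.2764983) / 15 = 0.2764010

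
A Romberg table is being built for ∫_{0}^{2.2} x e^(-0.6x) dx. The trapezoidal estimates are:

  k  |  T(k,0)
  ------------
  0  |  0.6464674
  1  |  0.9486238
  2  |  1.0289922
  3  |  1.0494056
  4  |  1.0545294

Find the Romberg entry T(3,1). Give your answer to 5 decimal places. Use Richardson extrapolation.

1.05621

Richardson extrapolation on the trapezoidal column (denominator 4−1=3):
T(3,1) = (4·1.0494056 − 1.0289922) / 3 = 1.0562101
(Column j=1 coincides with Simpson's rule on the same nodes.)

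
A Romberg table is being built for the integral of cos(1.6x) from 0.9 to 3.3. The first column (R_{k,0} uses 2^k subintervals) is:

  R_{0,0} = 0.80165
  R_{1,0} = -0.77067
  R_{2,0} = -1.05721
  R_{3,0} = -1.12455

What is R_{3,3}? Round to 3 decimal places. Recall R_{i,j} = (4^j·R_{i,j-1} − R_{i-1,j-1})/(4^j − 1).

Richardson extrapolation on the trapezoidal column (denominator 4−1=3):
R_{1,1} = (4·(-0.77067) − 0.80165) / 3 = -1.29478
R_{2,1} = -1.05721 + (-1.05721 − (-0.77067))/3 = -1.15272
R_{3,1} = (4·(-1.12455) − (-1.05721)) / 3 = -1.14700
R_{2,2} = -1.15272 + (-1.15272 − (-1.29478))/15 = -1.14325
R_{3,2} = (16·(-1.14700) − (-1.15272)) / 15 = -1.14662
R_{3,3} = -1.14662 + (-1.14662 − (-1.14325))/63 = -1.14667

-1.147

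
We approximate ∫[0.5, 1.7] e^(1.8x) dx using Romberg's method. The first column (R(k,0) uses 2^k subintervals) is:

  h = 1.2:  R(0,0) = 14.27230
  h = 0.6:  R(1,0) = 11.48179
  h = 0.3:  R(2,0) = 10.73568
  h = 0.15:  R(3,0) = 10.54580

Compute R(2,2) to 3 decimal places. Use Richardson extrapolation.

10.483

Richardson extrapolation on the trapezoidal column (denominator 4−1=3):
R(1,1) = (4·11.48179 − 14.27230) / 3 = 10.55162
R(2,1) = 10.73568 + (10.73568 − 11.48179)/3 = 10.48698
R(2,2) = 10.48698 + (10.48698 − 10.55162)/15 = 10.48267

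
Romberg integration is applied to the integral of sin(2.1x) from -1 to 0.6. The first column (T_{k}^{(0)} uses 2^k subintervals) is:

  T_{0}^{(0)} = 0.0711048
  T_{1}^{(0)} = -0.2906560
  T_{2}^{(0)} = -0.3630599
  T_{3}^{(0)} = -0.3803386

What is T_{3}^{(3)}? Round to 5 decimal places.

-0.38603

T_{1}^{(1)} = -0.2906560 + (-0.2906560 − 0.0711048)/3 = -0.4112429
T_{2}^{(1)} = -0.3630599 + (-0.3630599 − (-0.2906560))/3 = -0.3871945
T_{3}^{(1)} = (4·(-0.3803386) − (-0.3630599)) / 3 = -0.3860982
T_{2}^{(2)} = (16·(-0.3871945) − (-0.4112429)) / 15 = -0.3855913
T_{3}^{(2)} = -0.3860982 + (-0.3860982 − (-0.3871945))/15 = -0.3860251
T_{3}^{(3)} = -0.3860251 + (-0.3860251 − (-0.3855913))/63 = -0.3860320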